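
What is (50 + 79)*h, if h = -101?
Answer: -13029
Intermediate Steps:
(50 + 79)*h = (50 + 79)*(-101) = 129*(-101) = -13029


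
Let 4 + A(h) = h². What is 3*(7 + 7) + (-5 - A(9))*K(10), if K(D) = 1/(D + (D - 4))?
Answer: 295/8 ≈ 36.875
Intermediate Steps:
A(h) = -4 + h²
K(D) = 1/(-4 + 2*D) (K(D) = 1/(D + (-4 + D)) = 1/(-4 + 2*D))
3*(7 + 7) + (-5 - A(9))*K(10) = 3*(7 + 7) + (-5 - (-4 + 9²))*(1/(2*(-2 + 10))) = 3*14 + (-5 - (-4 + 81))*((½)/8) = 42 + (-5 - 1*77)*((½)*(⅛)) = 42 + (-5 - 77)*(1/16) = 42 - 82*1/16 = 42 - 41/8 = 295/8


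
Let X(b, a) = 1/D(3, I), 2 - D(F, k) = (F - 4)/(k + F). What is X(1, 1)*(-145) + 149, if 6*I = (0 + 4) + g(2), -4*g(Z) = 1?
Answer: 5629/66 ≈ 85.288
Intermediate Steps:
g(Z) = -1/4 (g(Z) = -1/4*1 = -1/4)
I = 5/8 (I = ((0 + 4) - 1/4)/6 = (4 - 1/4)/6 = (1/6)*(15/4) = 5/8 ≈ 0.62500)
D(F, k) = 2 - (-4 + F)/(F + k) (D(F, k) = 2 - (F - 4)/(k + F) = 2 - (-4 + F)/(F + k))
X(b, a) = 29/66 (X(b, a) = 1/((4 + 3 + 2*(5/8))/(3 + 5/8)) = 1/((4 + 3 + 5/4)/(29/8)) = 1/((8/29)*(33/4)) = 1/(66/29) = 29/66)
X(1, 1)*(-145) + 149 = (29/66)*(-145) + 149 = -4205/66 + 149 = 5629/66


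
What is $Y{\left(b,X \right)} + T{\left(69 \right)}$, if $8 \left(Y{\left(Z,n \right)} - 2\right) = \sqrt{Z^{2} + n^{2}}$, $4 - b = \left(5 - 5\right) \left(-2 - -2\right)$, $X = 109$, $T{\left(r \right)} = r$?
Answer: $71 + \frac{\sqrt{11897}}{8} \approx 84.634$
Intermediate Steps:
$b = 4$ ($b = 4 - \left(5 - 5\right) \left(-2 - -2\right) = 4 - 0 \left(-2 + 2\right) = 4 - 0 \cdot 0 = 4 - 0 = 4 + 0 = 4$)
$Y{\left(Z,n \right)} = 2 + \frac{\sqrt{Z^{2} + n^{2}}}{8}$
$Y{\left(b,X \right)} + T{\left(69 \right)} = \left(2 + \frac{\sqrt{4^{2} + 109^{2}}}{8}\right) + 69 = \left(2 + \frac{\sqrt{16 + 11881}}{8}\right) + 69 = \left(2 + \frac{\sqrt{11897}}{8}\right) + 69 = 71 + \frac{\sqrt{11897}}{8}$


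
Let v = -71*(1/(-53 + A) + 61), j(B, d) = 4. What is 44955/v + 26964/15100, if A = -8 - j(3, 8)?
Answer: -9133619121/1062451100 ≈ -8.5967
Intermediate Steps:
A = -12 (A = -8 - 1*4 = -8 - 4 = -12)
v = -281444/65 (v = -71*(1/(-53 - 12) + 61) = -71*(1/(-65) + 61) = -71*(-1/65 + 61) = -71*3964/65 = -281444/65 ≈ -4329.9)
44955/v + 26964/15100 = 44955/(-281444/65) + 26964/15100 = 44955*(-65/281444) + 26964*(1/15100) = -2922075/281444 + 6741/3775 = -9133619121/1062451100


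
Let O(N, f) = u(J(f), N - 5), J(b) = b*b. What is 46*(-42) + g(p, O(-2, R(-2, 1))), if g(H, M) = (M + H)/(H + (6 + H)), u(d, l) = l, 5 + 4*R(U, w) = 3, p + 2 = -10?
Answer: -34757/18 ≈ -1930.9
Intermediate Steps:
p = -12 (p = -2 - 10 = -12)
R(U, w) = -½ (R(U, w) = -5/4 + (¼)*3 = -5/4 + ¾ = -½)
J(b) = b²
O(N, f) = -5 + N (O(N, f) = N - 5 = -5 + N)
g(H, M) = (H + M)/(6 + 2*H)
46*(-42) + g(p, O(-2, R(-2, 1))) = 46*(-42) + (-12 + (-5 - 2))/(2*(3 - 12)) = -1932 + (½)*(-12 - 7)/(-9) = -1932 + (½)*(-⅑)*(-19) = -1932 + 19/18 = -34757/18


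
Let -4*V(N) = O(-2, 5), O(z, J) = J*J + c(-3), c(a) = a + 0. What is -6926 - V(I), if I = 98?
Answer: -13841/2 ≈ -6920.5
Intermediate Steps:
c(a) = a
O(z, J) = -3 + J² (O(z, J) = J*J - 3 = J² - 3 = -3 + J²)
V(N) = -11/2 (V(N) = -(-3 + 5²)/4 = -(-3 + 25)/4 = -¼*22 = -11/2)
-6926 - V(I) = -6926 - 1*(-11/2) = -6926 + 11/2 = -13841/2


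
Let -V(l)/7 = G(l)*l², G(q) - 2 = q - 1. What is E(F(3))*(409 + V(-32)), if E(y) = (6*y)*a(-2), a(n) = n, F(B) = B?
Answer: -8014212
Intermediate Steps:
G(q) = 1 + q (G(q) = 2 + (q - 1) = 2 + (-1 + q) = 1 + q)
V(l) = -7*l²*(1 + l) (V(l) = -7*(1 + l)*l² = -7*l²*(1 + l))
E(y) = -12*y (E(y) = (6*y)*(-2) = -12*y)
E(F(3))*(409 + V(-32)) = (-12*3)*(409 + 7*(-32)²*(-1 - 1*(-32))) = -36*(409 + 7*1024*(-1 + 32)) = -36*(409 + 7*1024*31) = -36*(409 + 222208) = -36*222617 = -8014212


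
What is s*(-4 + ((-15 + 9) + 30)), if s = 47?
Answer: 940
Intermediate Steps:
s*(-4 + ((-15 + 9) + 30)) = 47*(-4 + ((-15 + 9) + 30)) = 47*(-4 + (-6 + 30)) = 47*(-4 + 24) = 47*20 = 940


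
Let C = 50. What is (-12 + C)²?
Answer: 1444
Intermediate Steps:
(-12 + C)² = (-12 + 50)² = 38² = 1444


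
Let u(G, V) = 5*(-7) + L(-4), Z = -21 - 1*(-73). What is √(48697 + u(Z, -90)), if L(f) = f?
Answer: √48658 ≈ 220.59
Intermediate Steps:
Z = 52 (Z = -21 + 73 = 52)
u(G, V) = -39 (u(G, V) = 5*(-7) - 4 = -35 - 4 = -39)
√(48697 + u(Z, -90)) = √(48697 - 39) = √48658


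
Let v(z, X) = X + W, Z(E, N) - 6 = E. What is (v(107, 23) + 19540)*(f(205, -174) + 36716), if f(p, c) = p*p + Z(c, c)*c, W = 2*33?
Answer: 2119402017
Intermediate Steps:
Z(E, N) = 6 + E
W = 66
v(z, X) = 66 + X (v(z, X) = X + 66 = 66 + X)
f(p, c) = p² + c*(6 + c) (f(p, c) = p*p + (6 + c)*c = p² + c*(6 + c))
(v(107, 23) + 19540)*(f(205, -174) + 36716) = ((66 + 23) + 19540)*((205² - 174*(6 - 174)) + 36716) = (89 + 19540)*((42025 - 174*(-168)) + 36716) = 19629*((42025 + 29232) + 36716) = 19629*(71257 + 36716) = 19629*107973 = 2119402017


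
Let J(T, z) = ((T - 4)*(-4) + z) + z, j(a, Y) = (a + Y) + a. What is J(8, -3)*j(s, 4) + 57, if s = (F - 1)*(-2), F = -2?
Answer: -295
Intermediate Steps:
s = 6 (s = (-2 - 1)*(-2) = -3*(-2) = 6)
j(a, Y) = Y + 2*a (j(a, Y) = (Y + a) + a = Y + 2*a)
J(T, z) = 16 - 4*T + 2*z (J(T, z) = ((-4 + T)*(-4) + z) + z = ((16 - 4*T) + z) + z = (16 + z - 4*T) + z = 16 - 4*T + 2*z)
J(8, -3)*j(s, 4) + 57 = (16 - 4*8 + 2*(-3))*(4 + 2*6) + 57 = (16 - 32 - 6)*(4 + 12) + 57 = -22*16 + 57 = -352 + 57 = -295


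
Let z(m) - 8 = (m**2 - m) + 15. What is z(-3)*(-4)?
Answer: -140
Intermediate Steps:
z(m) = 23 + m**2 - m (z(m) = 8 + ((m**2 - m) + 15) = 8 + (15 + m**2 - m) = 23 + m**2 - m)
z(-3)*(-4) = (23 + (-3)**2 - 1*(-3))*(-4) = (23 + 9 + 3)*(-4) = 35*(-4) = -140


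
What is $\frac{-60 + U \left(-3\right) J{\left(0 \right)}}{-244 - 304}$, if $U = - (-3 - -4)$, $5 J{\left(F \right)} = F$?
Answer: $\frac{15}{137} \approx 0.10949$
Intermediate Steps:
$J{\left(F \right)} = \frac{F}{5}$
$U = -1$ ($U = - (-3 + 4) = \left(-1\right) 1 = -1$)
$\frac{-60 + U \left(-3\right) J{\left(0 \right)}}{-244 - 304} = \frac{-60 + \left(-1\right) \left(-3\right) \frac{1}{5} \cdot 0}{-244 - 304} = \frac{-60 + 3 \cdot 0}{-548} = \left(-60 + 0\right) \left(- \frac{1}{548}\right) = \left(-60\right) \left(- \frac{1}{548}\right) = \frac{15}{137}$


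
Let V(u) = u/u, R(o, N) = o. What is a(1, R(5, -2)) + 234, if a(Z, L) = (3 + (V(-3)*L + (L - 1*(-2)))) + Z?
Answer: 250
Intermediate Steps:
V(u) = 1
a(Z, L) = 5 + Z + 2*L (a(Z, L) = (3 + (1*L + (L - 1*(-2)))) + Z = (3 + (L + (L + 2))) + Z = (3 + (L + (2 + L))) + Z = (3 + (2 + 2*L)) + Z = (5 + 2*L) + Z = 5 + Z + 2*L)
a(1, R(5, -2)) + 234 = (5 + 1 + 2*5) + 234 = (5 + 1 + 10) + 234 = 16 + 234 = 250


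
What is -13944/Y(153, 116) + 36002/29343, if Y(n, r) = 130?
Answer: -202239266/1907295 ≈ -106.03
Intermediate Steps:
-13944/Y(153, 116) + 36002/29343 = -13944/130 + 36002/29343 = -13944*1/130 + 36002*(1/29343) = -6972/65 + 36002/29343 = -202239266/1907295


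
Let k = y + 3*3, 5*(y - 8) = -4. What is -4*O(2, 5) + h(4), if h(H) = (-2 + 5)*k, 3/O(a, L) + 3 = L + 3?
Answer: 231/5 ≈ 46.200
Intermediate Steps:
y = 36/5 (y = 8 + (⅕)*(-4) = 8 - ⅘ = 36/5 ≈ 7.2000)
k = 81/5 (k = 36/5 + 3*3 = 36/5 + 9 = 81/5 ≈ 16.200)
O(a, L) = 3/L (O(a, L) = 3/(-3 + (L + 3)) = 3/(-3 + (3 + L)) = 3/L)
h(H) = 243/5 (h(H) = (-2 + 5)*(81/5) = 3*(81/5) = 243/5)
-4*O(2, 5) + h(4) = -12/5 + 243/5 = 231/5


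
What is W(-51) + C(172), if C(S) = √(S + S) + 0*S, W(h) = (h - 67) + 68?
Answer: -50 + 2*√86 ≈ -31.453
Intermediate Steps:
W(h) = 1 + h (W(h) = (-67 + h) + 68 = 1 + h)
C(S) = √2*√S (C(S) = √(2*S) + 0 = √2*√S + 0 = √2*√S)
W(-51) + C(172) = (1 - 51) + √2*√172 = -50 + √2*(2*√43) = -50 + 2*√86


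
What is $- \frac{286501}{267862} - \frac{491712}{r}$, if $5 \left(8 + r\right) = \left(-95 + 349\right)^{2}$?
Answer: $- \frac{2969417707}{75748554} \approx -39.201$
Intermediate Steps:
$r = \frac{64476}{5}$ ($r = -8 + \frac{\left(-95 + 349\right)^{2}}{5} = -8 + \frac{254^{2}}{5} = -8 + \frac{1}{5} \cdot 64516 = -8 + \frac{64516}{5} = \frac{64476}{5} \approx 12895.0$)
$- \frac{286501}{267862} - \frac{491712}{r} = - \frac{286501}{267862} - \frac{491712}{\frac{64476}{5}} = \left(-286501\right) \frac{1}{267862} - \frac{204880}{5373} = - \frac{15079}{14098} - \frac{204880}{5373} = - \frac{2969417707}{75748554}$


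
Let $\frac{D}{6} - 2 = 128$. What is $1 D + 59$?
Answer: $839$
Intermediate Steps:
$D = 780$ ($D = 12 + 6 \cdot 128 = 12 + 768 = 780$)
$1 D + 59 = 1 \cdot 780 + 59 = 780 + 59 = 839$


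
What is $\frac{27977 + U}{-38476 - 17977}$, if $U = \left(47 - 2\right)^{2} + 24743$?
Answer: $- \frac{54745}{56453} \approx -0.96974$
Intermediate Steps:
$U = 26768$ ($U = 45^{2} + 24743 = 2025 + 24743 = 26768$)
$\frac{27977 + U}{-38476 - 17977} = \frac{27977 + 26768}{-38476 - 17977} = \frac{54745}{-38476 - 17977} = \frac{54745}{-56453} = 54745 \left(- \frac{1}{56453}\right) = - \frac{54745}{56453}$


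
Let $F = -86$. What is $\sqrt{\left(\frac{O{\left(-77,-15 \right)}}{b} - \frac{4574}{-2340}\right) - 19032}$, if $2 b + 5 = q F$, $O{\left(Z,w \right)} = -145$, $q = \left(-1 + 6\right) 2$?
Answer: $\frac{i \sqrt{86627063166410}}{67470} \approx 137.95 i$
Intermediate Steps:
$q = 10$ ($q = 5 \cdot 2 = 10$)
$b = - \frac{865}{2}$ ($b = - \frac{5}{2} + \frac{10 \left(-86\right)}{2} = - \frac{5}{2} + \frac{1}{2} \left(-860\right) = - \frac{5}{2} - 430 = - \frac{865}{2} \approx -432.5$)
$\sqrt{\left(\frac{O{\left(-77,-15 \right)}}{b} - \frac{4574}{-2340}\right) - 19032} = \sqrt{\left(- \frac{145}{- \frac{865}{2}} - \frac{4574}{-2340}\right) - 19032} = \sqrt{\left(\left(-145\right) \left(- \frac{2}{865}\right) - - \frac{2287}{1170}\right) - 19032} = \sqrt{\left(\frac{58}{173} + \frac{2287}{1170}\right) - 19032} = \sqrt{\frac{463511}{202410} - 19032} = \sqrt{- \frac{3851803609}{202410}} = \frac{i \sqrt{86627063166410}}{67470}$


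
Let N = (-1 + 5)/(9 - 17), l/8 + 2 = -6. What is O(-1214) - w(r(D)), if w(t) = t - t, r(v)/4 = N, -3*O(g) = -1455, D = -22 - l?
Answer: 485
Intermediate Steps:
l = -64 (l = -16 + 8*(-6) = -16 - 48 = -64)
D = 42 (D = -22 - 1*(-64) = -22 + 64 = 42)
O(g) = 485 (O(g) = -⅓*(-1455) = 485)
N = -½ (N = 4/(-8) = 4*(-⅛) = -½ ≈ -0.50000)
r(v) = -2 (r(v) = 4*(-½) = -2)
w(t) = 0
O(-1214) - w(r(D)) = 485 - 1*0 = 485 + 0 = 485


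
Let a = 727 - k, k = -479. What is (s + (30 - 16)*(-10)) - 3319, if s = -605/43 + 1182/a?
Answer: -30009271/8643 ≈ -3472.1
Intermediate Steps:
a = 1206 (a = 727 - 1*(-479) = 727 + 479 = 1206)
s = -113134/8643 (s = -605/43 + 1182/1206 = -605*1/43 + 1182*(1/1206) = -605/43 + 197/201 = -113134/8643 ≈ -13.090)
(s + (30 - 16)*(-10)) - 3319 = (-113134/8643 + (30 - 16)*(-10)) - 3319 = (-113134/8643 + 14*(-10)) - 3319 = (-113134/8643 - 140) - 3319 = -1323154/8643 - 3319 = -30009271/8643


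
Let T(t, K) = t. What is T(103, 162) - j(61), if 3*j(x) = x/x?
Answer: 308/3 ≈ 102.67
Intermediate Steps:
j(x) = ⅓ (j(x) = (x/x)/3 = (⅓)*1 = ⅓)
T(103, 162) - j(61) = 103 - 1*⅓ = 103 - ⅓ = 308/3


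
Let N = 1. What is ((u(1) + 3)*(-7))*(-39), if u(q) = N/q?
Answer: 1092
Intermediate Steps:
u(q) = 1/q
((u(1) + 3)*(-7))*(-39) = ((1/1 + 3)*(-7))*(-39) = ((1 + 3)*(-7))*(-39) = (4*(-7))*(-39) = -28*(-39) = 1092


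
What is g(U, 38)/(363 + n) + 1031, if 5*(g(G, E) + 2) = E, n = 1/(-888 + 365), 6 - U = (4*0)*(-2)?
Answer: 244670271/237310 ≈ 1031.0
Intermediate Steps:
U = 6 (U = 6 - 4*0*(-2) = 6 - 0*(-2) = 6 - 1*0 = 6 + 0 = 6)
n = -1/523 (n = 1/(-523) = -1/523 ≈ -0.0019120)
g(G, E) = -2 + E/5
g(U, 38)/(363 + n) + 1031 = (-2 + (⅕)*38)/(363 - 1/523) + 1031 = (-2 + 38/5)/(189848/523) + 1031 = (28/5)*(523/189848) + 1031 = 3661/237310 + 1031 = 244670271/237310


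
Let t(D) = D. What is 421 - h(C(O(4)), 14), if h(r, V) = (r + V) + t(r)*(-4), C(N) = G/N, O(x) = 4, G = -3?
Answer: 1619/4 ≈ 404.75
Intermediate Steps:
C(N) = -3/N
h(r, V) = V - 3*r (h(r, V) = (r + V) + r*(-4) = (V + r) - 4*r = V - 3*r)
421 - h(C(O(4)), 14) = 421 - (14 - (-9)/4) = 421 - (14 - 3*(-3/4)) = 421 - (14 + 9/4) = 421 - 1*65/4 = 421 - 65/4 = 1619/4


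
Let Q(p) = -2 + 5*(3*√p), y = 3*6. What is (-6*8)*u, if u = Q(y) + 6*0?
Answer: 96 - 2160*√2 ≈ -2958.7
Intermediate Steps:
y = 18
Q(p) = -2 + 15*√p
u = -2 + 45*√2 (u = (-2 + 15*√18) + 6*0 = (-2 + 15*(3*√2)) + 0 = (-2 + 45*√2) + 0 = -2 + 45*√2 ≈ 61.640)
(-6*8)*u = (-6*8)*(-2 + 45*√2) = -48*(-2 + 45*√2) = 96 - 2160*√2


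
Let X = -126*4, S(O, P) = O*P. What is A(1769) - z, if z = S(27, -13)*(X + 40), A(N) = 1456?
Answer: -161408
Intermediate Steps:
X = -504
z = 162864 (z = (27*(-13))*(-504 + 40) = -351*(-464) = 162864)
A(1769) - z = 1456 - 1*162864 = 1456 - 162864 = -161408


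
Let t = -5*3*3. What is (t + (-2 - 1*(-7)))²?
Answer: 1600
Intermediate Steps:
t = -45 (t = -15*3 = -45)
(t + (-2 - 1*(-7)))² = (-45 + (-2 - 1*(-7)))² = (-45 + (-2 + 7))² = (-45 + 5)² = (-40)² = 1600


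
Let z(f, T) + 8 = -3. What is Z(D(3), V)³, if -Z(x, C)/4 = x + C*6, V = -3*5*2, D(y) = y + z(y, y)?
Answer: 425259008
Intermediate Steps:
z(f, T) = -11 (z(f, T) = -8 - 3 = -11)
D(y) = -11 + y (D(y) = y - 11 = -11 + y)
V = -30 (V = -15*2 = -30)
Z(x, C) = -24*C - 4*x (Z(x, C) = -4*(x + C*6) = -4*(x + 6*C) = -24*C - 4*x)
Z(D(3), V)³ = (-24*(-30) - 4*(-11 + 3))³ = (720 - 4*(-8))³ = (720 + 32)³ = 752³ = 425259008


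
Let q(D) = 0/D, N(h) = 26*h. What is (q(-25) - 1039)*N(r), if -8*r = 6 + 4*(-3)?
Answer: -40521/2 ≈ -20261.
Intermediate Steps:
r = ¾ (r = -(6 + 4*(-3))/8 = -(6 - 12)/8 = -⅛*(-6) = ¾ ≈ 0.75000)
q(D) = 0
(q(-25) - 1039)*N(r) = (0 - 1039)*(26*(¾)) = -1039*39/2 = -40521/2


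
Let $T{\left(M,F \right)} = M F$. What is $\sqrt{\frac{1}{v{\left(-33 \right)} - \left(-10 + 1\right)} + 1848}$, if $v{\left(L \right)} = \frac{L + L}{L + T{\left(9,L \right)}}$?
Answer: $\frac{\sqrt{3910598}}{46} \approx 42.99$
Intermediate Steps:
$T{\left(M,F \right)} = F M$
$v{\left(L \right)} = \frac{1}{5}$ ($v{\left(L \right)} = \frac{L + L}{L + L 9} = \frac{2 L}{L + 9 L} = \frac{2 L}{10 L} = 2 L \frac{1}{10 L} = \frac{1}{5}$)
$\sqrt{\frac{1}{v{\left(-33 \right)} - \left(-10 + 1\right)} + 1848} = \sqrt{\frac{1}{\frac{1}{5} - \left(-10 + 1\right)} + 1848} = \sqrt{\frac{1}{\frac{1}{5} - -9} + 1848} = \sqrt{\frac{1}{\frac{1}{5} + 9} + 1848} = \sqrt{\frac{1}{\frac{46}{5}} + 1848} = \sqrt{\frac{5}{46} + 1848} = \sqrt{\frac{85013}{46}} = \frac{\sqrt{3910598}}{46}$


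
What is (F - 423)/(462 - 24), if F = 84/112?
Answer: -563/584 ≈ -0.96404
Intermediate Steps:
F = ¾ (F = 84*(1/112) = ¾ ≈ 0.75000)
(F - 423)/(462 - 24) = (¾ - 423)/(462 - 24) = -1689/4/438 = -1689/4*1/438 = -563/584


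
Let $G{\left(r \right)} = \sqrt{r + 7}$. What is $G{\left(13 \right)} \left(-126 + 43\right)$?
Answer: $- 166 \sqrt{5} \approx -371.19$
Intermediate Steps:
$G{\left(r \right)} = \sqrt{7 + r}$
$G{\left(13 \right)} \left(-126 + 43\right) = \sqrt{7 + 13} \left(-126 + 43\right) = \sqrt{20} \left(-83\right) = 2 \sqrt{5} \left(-83\right) = - 166 \sqrt{5}$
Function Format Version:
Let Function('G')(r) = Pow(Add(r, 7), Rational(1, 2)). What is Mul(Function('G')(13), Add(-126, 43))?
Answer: Mul(-166, Pow(5, Rational(1, 2))) ≈ -371.19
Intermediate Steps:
Function('G')(r) = Pow(Add(7, r), Rational(1, 2))
Mul(Function('G')(13), Add(-126, 43)) = Mul(Pow(Add(7, 13), Rational(1, 2)), Add(-126, 43)) = Mul(Pow(20, Rational(1, 2)), -83) = Mul(Mul(2, Pow(5, Rational(1, 2))), -83) = Mul(-166, Pow(5, Rational(1, 2)))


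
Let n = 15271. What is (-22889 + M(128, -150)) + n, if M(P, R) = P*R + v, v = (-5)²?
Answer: -26793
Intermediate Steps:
v = 25
M(P, R) = 25 + P*R (M(P, R) = P*R + 25 = 25 + P*R)
(-22889 + M(128, -150)) + n = (-22889 + (25 + 128*(-150))) + 15271 = (-22889 + (25 - 19200)) + 15271 = (-22889 - 19175) + 15271 = -42064 + 15271 = -26793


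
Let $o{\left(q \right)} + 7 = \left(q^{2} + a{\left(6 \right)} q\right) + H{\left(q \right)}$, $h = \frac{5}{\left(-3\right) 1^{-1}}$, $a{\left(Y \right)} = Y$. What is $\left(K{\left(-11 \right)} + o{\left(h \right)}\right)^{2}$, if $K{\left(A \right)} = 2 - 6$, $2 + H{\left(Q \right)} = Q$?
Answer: $\frac{38809}{81} \approx 479.12$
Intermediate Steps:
$H{\left(Q \right)} = -2 + Q$
$K{\left(A \right)} = -4$
$h = - \frac{5}{3}$ ($h = \frac{5}{\left(-3\right) 1} = \frac{5}{-3} = 5 \left(- \frac{1}{3}\right) = - \frac{5}{3} \approx -1.6667$)
$o{\left(q \right)} = -9 + q^{2} + 7 q$ ($o{\left(q \right)} = -7 + \left(\left(q^{2} + 6 q\right) + \left(-2 + q\right)\right) = -7 + \left(-2 + q^{2} + 7 q\right) = -9 + q^{2} + 7 q$)
$\left(K{\left(-11 \right)} + o{\left(h \right)}\right)^{2} = \left(-4 + \left(-9 + \left(- \frac{5}{3}\right)^{2} + 7 \left(- \frac{5}{3}\right)\right)\right)^{2} = \left(-4 - \frac{161}{9}\right)^{2} = \left(- \frac{197}{9}\right)^{2} = \frac{38809}{81}$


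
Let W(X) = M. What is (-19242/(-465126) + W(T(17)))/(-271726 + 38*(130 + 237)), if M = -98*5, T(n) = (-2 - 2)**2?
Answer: 37982083/19983363380 ≈ 0.0019007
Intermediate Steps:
T(n) = 16 (T(n) = (-4)**2 = 16)
M = -490
W(X) = -490
(-19242/(-465126) + W(T(17)))/(-271726 + 38*(130 + 237)) = (-19242/(-465126) - 490)/(-271726 + 38*(130 + 237)) = (-19242*(-1/465126) - 490)/(-271726 + 38*367) = (3207/77521 - 490)/(-271726 + 13946) = -37982083/77521/(-257780) = -37982083/77521*(-1/257780) = 37982083/19983363380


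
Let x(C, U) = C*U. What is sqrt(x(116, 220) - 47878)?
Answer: I*sqrt(22358) ≈ 149.53*I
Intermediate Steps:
sqrt(x(116, 220) - 47878) = sqrt(116*220 - 47878) = sqrt(25520 - 47878) = sqrt(-22358) = I*sqrt(22358)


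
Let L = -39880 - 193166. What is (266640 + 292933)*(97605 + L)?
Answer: -75789126693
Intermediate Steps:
L = -233046
(266640 + 292933)*(97605 + L) = (266640 + 292933)*(97605 - 233046) = 559573*(-135441) = -75789126693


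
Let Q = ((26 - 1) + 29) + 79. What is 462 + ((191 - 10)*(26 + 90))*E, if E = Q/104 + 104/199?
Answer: 198088855/5174 ≈ 38285.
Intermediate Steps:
Q = 133 (Q = (25 + 29) + 79 = 54 + 79 = 133)
E = 37283/20696 (E = 133/104 + 104/199 = 37283/20696 ≈ 1.8015)
462 + ((191 - 10)*(26 + 90))*E = 462 + ((191 - 10)*(26 + 90))*(37283/20696) = 462 + (181*116)*(37283/20696) = 462 + 20996*(37283/20696) = 462 + 195698467/5174 = 198088855/5174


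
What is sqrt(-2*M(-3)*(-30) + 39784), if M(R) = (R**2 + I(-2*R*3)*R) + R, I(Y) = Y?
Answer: 2*sqrt(9226) ≈ 192.10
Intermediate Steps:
M(R) = R - 5*R**2 (M(R) = (R**2 + (-2*R*3)*R) + R = (R**2 + (-6*R)*R) + R = (R**2 - 6*R**2) + R = -5*R**2 + R = R - 5*R**2)
sqrt(-2*M(-3)*(-30) + 39784) = sqrt(-(-6)*(1 - 5*(-3))*(-30) + 39784) = sqrt(-(-6)*(1 + 15)*(-30) + 39784) = sqrt(-(-6)*16*(-30) + 39784) = sqrt(-2*(-48)*(-30) + 39784) = sqrt(96*(-30) + 39784) = sqrt(-2880 + 39784) = sqrt(36904) = 2*sqrt(9226)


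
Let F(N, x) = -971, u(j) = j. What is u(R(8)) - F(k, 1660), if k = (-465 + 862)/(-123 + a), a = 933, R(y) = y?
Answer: 979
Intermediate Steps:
k = 397/810 (k = (-465 + 862)/(-123 + 933) = 397/810 ≈ 0.49012)
u(R(8)) - F(k, 1660) = 8 - 1*(-971) = 8 + 971 = 979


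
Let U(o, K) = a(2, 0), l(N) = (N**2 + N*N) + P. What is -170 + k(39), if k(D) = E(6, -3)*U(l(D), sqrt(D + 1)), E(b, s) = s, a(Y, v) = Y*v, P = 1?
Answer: -170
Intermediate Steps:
l(N) = 1 + 2*N**2 (l(N) = (N**2 + N*N) + 1 = (N**2 + N**2) + 1 = 2*N**2 + 1 = 1 + 2*N**2)
U(o, K) = 0 (U(o, K) = 2*0 = 0)
k(D) = 0 (k(D) = -3*0 = 0)
-170 + k(39) = -170 + 0 = -170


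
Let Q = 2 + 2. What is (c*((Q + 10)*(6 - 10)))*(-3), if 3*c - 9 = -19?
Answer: -560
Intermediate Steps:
c = -10/3 (c = 3 + (⅓)*(-19) = 3 - 19/3 = -10/3 ≈ -3.3333)
Q = 4
(c*((Q + 10)*(6 - 10)))*(-3) = -10*(4 + 10)*(6 - 10)/3*(-3) = -140*(-4)/3*(-3) = -10/3*(-56)*(-3) = (560/3)*(-3) = -560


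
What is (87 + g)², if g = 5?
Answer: 8464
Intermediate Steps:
(87 + g)² = (87 + 5)² = 92² = 8464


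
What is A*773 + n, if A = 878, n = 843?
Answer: 679537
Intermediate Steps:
A*773 + n = 878*773 + 843 = 678694 + 843 = 679537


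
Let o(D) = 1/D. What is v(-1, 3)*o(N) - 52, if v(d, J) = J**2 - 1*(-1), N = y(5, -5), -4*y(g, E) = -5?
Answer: -44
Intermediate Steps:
y(g, E) = 5/4 (y(g, E) = -1/4*(-5) = 5/4)
N = 5/4 ≈ 1.2500
v(d, J) = 1 + J**2 (v(d, J) = J**2 + 1 = 1 + J**2)
v(-1, 3)*o(N) - 52 = (1 + 3**2)/(5/4) - 52 = (1 + 9)*(4/5) - 52 = 10*(4/5) - 52 = 8 - 52 = -44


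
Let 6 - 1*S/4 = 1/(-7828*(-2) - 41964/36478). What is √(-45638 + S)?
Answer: 2*I*√1375280609234008267/10981877 ≈ 213.57*I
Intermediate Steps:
S = 263562242/10981877 (S = 24 - 4/(-7828*(-2) - 41964/36478) = 24 - 4/(15656 - 41964*1/36478) = 24 - 4/(15656 - 1614/1403) = 24 - 4/21963754/1403 = 24 - 4*1403/21963754 = 24 - 2806/10981877 = 263562242/10981877 ≈ 24.000)
√(-45638 + S) = √(-45638 + 263562242/10981877) = √(-500927340284/10981877) = 2*I*√1375280609234008267/10981877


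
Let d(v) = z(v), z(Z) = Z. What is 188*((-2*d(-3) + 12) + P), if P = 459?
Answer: 89676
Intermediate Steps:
d(v) = v
188*((-2*d(-3) + 12) + P) = 188*((-2*(-3) + 12) + 459) = 188*((6 + 12) + 459) = 188*(18 + 459) = 188*477 = 89676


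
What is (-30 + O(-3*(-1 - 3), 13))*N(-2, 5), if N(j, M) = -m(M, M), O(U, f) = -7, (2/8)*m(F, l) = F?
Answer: 740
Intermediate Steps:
m(F, l) = 4*F
N(j, M) = -4*M
(-30 + O(-3*(-1 - 3), 13))*N(-2, 5) = (-30 - 7)*(-4*5) = -37*(-20) = 740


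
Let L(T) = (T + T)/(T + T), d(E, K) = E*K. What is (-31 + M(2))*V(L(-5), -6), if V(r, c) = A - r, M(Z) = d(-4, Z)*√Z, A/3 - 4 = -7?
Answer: 310 + 80*√2 ≈ 423.14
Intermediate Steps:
A = -9 (A = 12 + 3*(-7) = 12 - 21 = -9)
M(Z) = -4*Z^(3/2) (M(Z) = (-4*Z)*√Z = -4*Z^(3/2))
L(T) = 1 (L(T) = (2*T)/((2*T)) = (2*T)*(1/(2*T)) = 1)
V(r, c) = -9 - r
(-31 + M(2))*V(L(-5), -6) = (-31 - 8*√2)*(-9 - 1*1) = (-31 - 8*√2)*(-9 - 1) = (-31 - 8*√2)*(-10) = 310 + 80*√2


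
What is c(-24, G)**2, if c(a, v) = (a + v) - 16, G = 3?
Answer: 1369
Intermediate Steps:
c(a, v) = -16 + a + v
c(-24, G)**2 = (-16 - 24 + 3)**2 = (-37)**2 = 1369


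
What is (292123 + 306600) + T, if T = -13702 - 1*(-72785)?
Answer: 657806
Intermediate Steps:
T = 59083 (T = -13702 + 72785 = 59083)
(292123 + 306600) + T = (292123 + 306600) + 59083 = 598723 + 59083 = 657806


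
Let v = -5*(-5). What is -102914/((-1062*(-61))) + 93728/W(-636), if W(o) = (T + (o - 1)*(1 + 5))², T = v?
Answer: -738830379865/466987816719 ≈ -1.5821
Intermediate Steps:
v = 25
T = 25
W(o) = (19 + 6*o)² (W(o) = (25 + (o - 1)*(1 + 5))² = (25 + (-1 + o)*6)² = (25 + (-6 + 6*o))² = (19 + 6*o)²)
-102914/((-1062*(-61))) + 93728/W(-636) = -102914/((-1062*(-61))) + 93728/((19 + 6*(-636))²) = -102914/64782 + 93728/((19 - 3816)²) = -102914*1/64782 + 93728/((-3797)²) = -51457/32391 + 93728/14417209 = -738830379865/466987816719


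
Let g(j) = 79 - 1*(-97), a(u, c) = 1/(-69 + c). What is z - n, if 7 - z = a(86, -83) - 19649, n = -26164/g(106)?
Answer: 33113401/1672 ≈ 19805.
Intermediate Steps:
g(j) = 176 (g(j) = 79 + 97 = 176)
n = -6541/44 (n = -26164/176 = -26164*1/176 = -6541/44 ≈ -148.66)
z = 2987713/152 (z = 7 - (1/(-69 - 83) - 19649) = 7 - (1/(-152) - 19649) = 7 - (-1/152 - 19649) = 7 - 1*(-2986649/152) = 7 + 2986649/152 = 2987713/152 ≈ 19656.)
z - n = 2987713/152 - 1*(-6541/44) = 2987713/152 + 6541/44 = 33113401/1672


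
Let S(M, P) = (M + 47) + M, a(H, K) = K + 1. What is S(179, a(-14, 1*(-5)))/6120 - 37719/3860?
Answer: -1273761/131240 ≈ -9.7056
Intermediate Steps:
a(H, K) = 1 + K
S(M, P) = 47 + 2*M (S(M, P) = (47 + M) + M = 47 + 2*M)
S(179, a(-14, 1*(-5)))/6120 - 37719/3860 = (47 + 2*179)/6120 - 37719/3860 = (47 + 358)*(1/6120) - 37719*1/3860 = 405*(1/6120) - 37719/3860 = 9/136 - 37719/3860 = -1273761/131240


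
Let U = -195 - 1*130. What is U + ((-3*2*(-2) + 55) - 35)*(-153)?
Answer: -5221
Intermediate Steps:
U = -325 (U = -195 - 130 = -325)
U + ((-3*2*(-2) + 55) - 35)*(-153) = -325 + ((-3*2*(-2) + 55) - 35)*(-153) = -325 + ((-6*(-2) + 55) - 35)*(-153) = -325 + ((12 + 55) - 35)*(-153) = -325 + (67 - 35)*(-153) = -325 + 32*(-153) = -325 - 4896 = -5221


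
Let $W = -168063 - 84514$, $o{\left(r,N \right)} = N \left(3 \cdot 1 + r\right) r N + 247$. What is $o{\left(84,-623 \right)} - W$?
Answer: $2836699556$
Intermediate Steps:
$o{\left(r,N \right)} = 247 + r N^{2} \left(3 + r\right)$ ($o{\left(r,N \right)} = N \left(3 + r\right) r N + 247 = N r \left(3 + r\right) N + 247 = r N^{2} \left(3 + r\right) + 247 = 247 + r N^{2} \left(3 + r\right)$)
$W = -252577$
$o{\left(84,-623 \right)} - W = \left(247 + \left(-623\right)^{2} \cdot 84^{2} + 3 \cdot 84 \left(-623\right)^{2}\right) - -252577 = \left(247 + 388129 \cdot 7056 + 3 \cdot 84 \cdot 388129\right) + 252577 = \left(247 + 2738638224 + 97808508\right) + 252577 = 2836446979 + 252577 = 2836699556$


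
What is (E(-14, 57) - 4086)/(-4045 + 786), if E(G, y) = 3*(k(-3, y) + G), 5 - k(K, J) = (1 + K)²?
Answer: 4125/3259 ≈ 1.2657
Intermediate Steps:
k(K, J) = 5 - (1 + K)²
E(G, y) = 3 + 3*G (E(G, y) = 3*((5 - (1 - 3)²) + G) = 3*((5 - 1*(-2)²) + G) = 3*((5 - 1*4) + G) = 3*((5 - 4) + G) = 3*(1 + G) = 3 + 3*G)
(E(-14, 57) - 4086)/(-4045 + 786) = ((3 + 3*(-14)) - 4086)/(-4045 + 786) = ((3 - 42) - 4086)/(-3259) = (-39 - 4086)*(-1/3259) = -4125*(-1/3259) = 4125/3259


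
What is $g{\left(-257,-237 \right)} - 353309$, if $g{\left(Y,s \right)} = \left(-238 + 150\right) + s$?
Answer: $-353634$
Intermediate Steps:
$g{\left(Y,s \right)} = -88 + s$
$g{\left(-257,-237 \right)} - 353309 = \left(-88 - 237\right) - 353309 = -325 - 353309 = -353634$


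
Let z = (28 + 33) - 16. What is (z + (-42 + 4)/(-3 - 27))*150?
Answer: 6940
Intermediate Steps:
z = 45 (z = 61 - 16 = 45)
(z + (-42 + 4)/(-3 - 27))*150 = (45 + (-42 + 4)/(-3 - 27))*150 = (45 - 38/(-30))*150 = (45 - 38*(-1/30))*150 = (45 + 19/15)*150 = (694/15)*150 = 6940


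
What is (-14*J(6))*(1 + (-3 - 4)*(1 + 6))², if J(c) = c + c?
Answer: -387072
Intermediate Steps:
J(c) = 2*c
(-14*J(6))*(1 + (-3 - 4)*(1 + 6))² = (-28*6)*(1 + (-3 - 4)*(1 + 6))² = (-14*12)*(1 - 7*7)² = -168*(1 - 49)² = -168*(-48)² = -168*2304 = -387072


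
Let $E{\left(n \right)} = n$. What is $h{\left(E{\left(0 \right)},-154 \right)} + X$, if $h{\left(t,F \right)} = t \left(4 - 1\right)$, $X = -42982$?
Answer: $-42982$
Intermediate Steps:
$h{\left(t,F \right)} = 3 t$ ($h{\left(t,F \right)} = t 3 = 3 t$)
$h{\left(E{\left(0 \right)},-154 \right)} + X = 3 \cdot 0 - 42982 = 0 - 42982 = -42982$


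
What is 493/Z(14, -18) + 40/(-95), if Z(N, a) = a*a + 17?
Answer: 6639/6479 ≈ 1.0247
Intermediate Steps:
Z(N, a) = 17 + a² (Z(N, a) = a² + 17 = 17 + a²)
493/Z(14, -18) + 40/(-95) = 493/(17 + (-18)²) + 40/(-95) = 493/(17 + 324) + 40*(-1/95) = 493/341 - 8/19 = 6639/6479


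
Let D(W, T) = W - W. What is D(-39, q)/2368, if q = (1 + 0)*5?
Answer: 0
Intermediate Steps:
q = 5 (q = 1*5 = 5)
D(W, T) = 0
D(-39, q)/2368 = 0/2368 = 0*(1/2368) = 0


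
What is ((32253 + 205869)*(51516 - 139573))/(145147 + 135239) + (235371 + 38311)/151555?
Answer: -176543073717901/2360772235 ≈ -74782.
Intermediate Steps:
((32253 + 205869)*(51516 - 139573))/(145147 + 135239) + (235371 + 38311)/151555 = (238122*(-88057))/280386 + 273682*(1/151555) = -20968308954*1/280386 + 273682/151555 = -1164906053/15577 + 273682/151555 = -176543073717901/2360772235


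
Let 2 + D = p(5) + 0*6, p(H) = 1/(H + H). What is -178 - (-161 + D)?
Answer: -151/10 ≈ -15.100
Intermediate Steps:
p(H) = 1/(2*H)
D = -19/10 (D = -2 + ((½)/5 + 0*6) = -2 + ((½)*(⅕) + 0) = -2 + (⅒ + 0) = -2 + ⅒ = -19/10 ≈ -1.9000)
-178 - (-161 + D) = -178 - (-161 - 19/10) = -178 - 1*(-1629/10) = -178 + 1629/10 = -151/10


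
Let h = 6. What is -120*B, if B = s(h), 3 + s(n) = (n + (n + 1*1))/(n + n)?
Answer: 230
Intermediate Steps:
s(n) = -3 + (1 + 2*n)/(2*n) (s(n) = -3 + (n + (n + 1*1))/(n + n) = -3 + (n + (n + 1))/((2*n)) = -3 + (n + (1 + n))*(1/(2*n)) = -3 + (1 + 2*n)*(1/(2*n)) = -3 + (1 + 2*n)/(2*n))
B = -23/12 (B = -2 + (½)/6 = -2 + (½)*(⅙) = -2 + 1/12 = -23/12 ≈ -1.9167)
-120*B = -120*(-23/12) = 230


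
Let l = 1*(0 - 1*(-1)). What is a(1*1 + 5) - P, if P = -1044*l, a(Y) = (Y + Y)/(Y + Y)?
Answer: 1045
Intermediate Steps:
a(Y) = 1 (a(Y) = (2*Y)/((2*Y)) = (2*Y)*(1/(2*Y)) = 1)
l = 1 (l = 1*(0 + 1) = 1*1 = 1)
P = -1044 (P = -1044*1 = -1044)
a(1*1 + 5) - P = 1 - 1*(-1044) = 1 + 1044 = 1045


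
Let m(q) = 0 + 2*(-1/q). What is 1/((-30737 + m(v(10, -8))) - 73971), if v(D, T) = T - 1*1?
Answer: -9/942370 ≈ -9.5504e-6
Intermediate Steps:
v(D, T) = -1 + T (v(D, T) = T - 1 = -1 + T)
m(q) = -2/q (m(q) = 0 - 2/q = -2/q)
1/((-30737 + m(v(10, -8))) - 73971) = 1/((-30737 - 2/(-1 - 8)) - 73971) = 1/((-30737 - 2/(-9)) - 73971) = 1/((-30737 - 2*(-1/9)) - 73971) = 1/((-30737 + 2/9) - 73971) = 1/(-276631/9 - 73971) = 1/(-942370/9) = -9/942370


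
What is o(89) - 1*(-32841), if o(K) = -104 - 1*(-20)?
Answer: 32757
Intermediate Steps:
o(K) = -84 (o(K) = -104 + 20 = -84)
o(89) - 1*(-32841) = -84 - 1*(-32841) = -84 + 32841 = 32757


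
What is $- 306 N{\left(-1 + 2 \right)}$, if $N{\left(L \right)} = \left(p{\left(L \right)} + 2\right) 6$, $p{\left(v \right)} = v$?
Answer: $-5508$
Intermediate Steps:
$N{\left(L \right)} = 12 + 6 L$ ($N{\left(L \right)} = \left(L + 2\right) 6 = \left(2 + L\right) 6 = 12 + 6 L$)
$- 306 N{\left(-1 + 2 \right)} = - 306 \left(12 + 6 \left(-1 + 2\right)\right) = - 306 \left(12 + 6 \cdot 1\right) = - 306 \left(12 + 6\right) = \left(-306\right) 18 = -5508$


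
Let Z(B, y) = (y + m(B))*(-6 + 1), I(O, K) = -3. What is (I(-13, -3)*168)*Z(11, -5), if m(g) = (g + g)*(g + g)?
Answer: 1207080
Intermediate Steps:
m(g) = 4*g**2 (m(g) = (2*g)*(2*g) = 4*g**2)
Z(B, y) = -20*B**2 - 5*y (Z(B, y) = (y + 4*B**2)*(-6 + 1) = (y + 4*B**2)*(-5) = -20*B**2 - 5*y)
(I(-13, -3)*168)*Z(11, -5) = (-3*168)*(-20*11**2 - 5*(-5)) = -504*(-20*121 + 25) = -504*(-2420 + 25) = -504*(-2395) = 1207080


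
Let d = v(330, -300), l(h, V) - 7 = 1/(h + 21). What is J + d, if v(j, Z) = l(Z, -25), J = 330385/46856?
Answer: 183640327/13072824 ≈ 14.047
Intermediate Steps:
J = 330385/46856 (J = 330385*(1/46856) = 330385/46856 ≈ 7.0511)
l(h, V) = 7 + 1/(21 + h) (l(h, V) = 7 + 1/(h + 21) = 7 + 1/(21 + h))
v(j, Z) = (148 + 7*Z)/(21 + Z)
d = 1952/279 (d = (148 + 7*(-300))/(21 - 300) = (148 - 2100)/(-279) = -1/279*(-1952) = 1952/279 ≈ 6.9964)
J + d = 330385/46856 + 1952/279 = 183640327/13072824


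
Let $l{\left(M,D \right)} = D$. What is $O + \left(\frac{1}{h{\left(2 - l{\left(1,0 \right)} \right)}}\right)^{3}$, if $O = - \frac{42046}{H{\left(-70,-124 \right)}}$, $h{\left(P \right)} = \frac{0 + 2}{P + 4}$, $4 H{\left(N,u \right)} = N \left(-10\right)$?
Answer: $- \frac{37321}{175} \approx -213.26$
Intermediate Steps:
$H{\left(N,u \right)} = - \frac{5 N}{2}$ ($H{\left(N,u \right)} = \frac{N \left(-10\right)}{4} = \frac{\left(-10\right) N}{4} = - \frac{5 N}{2}$)
$h{\left(P \right)} = \frac{2}{4 + P}$
$O = - \frac{42046}{175}$ ($O = - \frac{42046}{\left(- \frac{5}{2}\right) \left(-70\right)} = - \frac{42046}{175} \approx -240.26$)
$O + \left(\frac{1}{h{\left(2 - l{\left(1,0 \right)} \right)}}\right)^{3} = - \frac{42046}{175} + \left(\frac{1}{2 \frac{1}{4 + \left(2 - 0\right)}}\right)^{3} = - \frac{42046}{175} + \left(\frac{1}{2 \frac{1}{4 + \left(2 + 0\right)}}\right)^{3} = - \frac{42046}{175} + \left(\frac{1}{2 \frac{1}{4 + 2}}\right)^{3} = - \frac{42046}{175} + \left(\frac{1}{2 \cdot \frac{1}{6}}\right)^{3} = - \frac{42046}{175} + \left(\frac{1}{\frac{1}{3}}\right)^{3} = - \frac{42046}{175} + 3^{3} = - \frac{42046}{175} + 27 = - \frac{37321}{175}$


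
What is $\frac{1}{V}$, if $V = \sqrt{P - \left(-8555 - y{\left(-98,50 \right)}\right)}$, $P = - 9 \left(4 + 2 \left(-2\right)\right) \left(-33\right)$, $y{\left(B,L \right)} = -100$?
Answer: $\frac{\sqrt{8455}}{8455} \approx 0.010875$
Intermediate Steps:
$P = 0$ ($P = - 9 \left(4 - 4\right) \left(-33\right) = \left(-9\right) 0 \left(-33\right) = 0 \left(-33\right) = 0$)
$V = \sqrt{8455}$ ($V = \sqrt{0 + \left(\left(-100 + 11052\right) - 2497\right)} = \sqrt{0 + \left(10952 - 2497\right)} = \sqrt{0 + 8455} = \sqrt{8455} \approx 91.951$)
$\frac{1}{V} = \frac{1}{\sqrt{8455}} = \frac{\sqrt{8455}}{8455}$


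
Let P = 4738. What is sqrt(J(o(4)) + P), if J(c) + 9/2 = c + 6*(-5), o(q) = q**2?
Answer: sqrt(18878)/2 ≈ 68.699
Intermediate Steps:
J(c) = -69/2 + c (J(c) = -9/2 + (c + 6*(-5)) = -9/2 + (c - 30) = -9/2 + (-30 + c) = -69/2 + c)
sqrt(J(o(4)) + P) = sqrt((-69/2 + 4**2) + 4738) = sqrt((-69/2 + 16) + 4738) = sqrt(-37/2 + 4738) = sqrt(9439/2) = sqrt(18878)/2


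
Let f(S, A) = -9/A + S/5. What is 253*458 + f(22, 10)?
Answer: 231755/2 ≈ 1.1588e+5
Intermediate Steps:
f(S, A) = -9/A + S/5 (f(S, A) = -9/A + S*(⅕) = -9/A + S/5)
253*458 + f(22, 10) = 253*458 + (-9/10 + (⅕)*22) = 115874 + (-9*⅒ + 22/5) = 115874 + (-9/10 + 22/5) = 115874 + 7/2 = 231755/2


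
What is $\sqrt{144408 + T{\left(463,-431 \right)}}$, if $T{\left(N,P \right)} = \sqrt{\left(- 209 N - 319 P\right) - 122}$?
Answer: $\sqrt{144408 + 10 \sqrt{406}} \approx 380.28$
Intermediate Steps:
$T{\left(N,P \right)} = \sqrt{-122 - 319 P - 209 N}$ ($T{\left(N,P \right)} = \sqrt{\left(- 319 P - 209 N\right) - 122} = \sqrt{-122 - 319 P - 209 N}$)
$\sqrt{144408 + T{\left(463,-431 \right)}} = \sqrt{144408 + \sqrt{-122 - -137489 - 96767}} = \sqrt{144408 + \sqrt{-122 + 137489 - 96767}} = \sqrt{144408 + \sqrt{40600}} = \sqrt{144408 + 10 \sqrt{406}}$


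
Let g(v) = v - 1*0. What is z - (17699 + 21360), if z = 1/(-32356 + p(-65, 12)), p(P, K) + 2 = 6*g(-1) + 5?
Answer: -1263910182/32359 ≈ -39059.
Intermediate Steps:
g(v) = v (g(v) = v + 0 = v)
p(P, K) = -3 (p(P, K) = -2 + (6*(-1) + 5) = -2 + (-6 + 5) = -2 - 1 = -3)
z = -1/32359 (z = 1/(-32356 - 3) = 1/(-32359) = -1/32359 ≈ -3.0903e-5)
z - (17699 + 21360) = -1/32359 - (17699 + 21360) = -1/32359 - 1*39059 = -1/32359 - 39059 = -1263910182/32359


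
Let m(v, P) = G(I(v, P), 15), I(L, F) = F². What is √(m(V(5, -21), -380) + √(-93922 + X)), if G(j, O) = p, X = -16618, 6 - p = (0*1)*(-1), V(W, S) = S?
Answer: √(6 + 2*I*√27635) ≈ 13.01 + 12.778*I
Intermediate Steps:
p = 6 (p = 6 - 0*1*(-1) = 6 - 0*(-1) = 6 - 1*0 = 6 + 0 = 6)
G(j, O) = 6
m(v, P) = 6
√(m(V(5, -21), -380) + √(-93922 + X)) = √(6 + √(-93922 - 16618)) = √(6 + √(-110540)) = √(6 + 2*I*√27635)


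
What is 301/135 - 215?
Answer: -28724/135 ≈ -212.77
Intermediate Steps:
301/135 - 215 = -28724/135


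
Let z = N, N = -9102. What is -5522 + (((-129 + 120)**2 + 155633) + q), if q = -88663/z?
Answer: 1367136247/9102 ≈ 1.5020e+5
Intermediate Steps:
z = -9102
q = 88663/9102 (q = -88663/(-9102) = -88663*(-1/9102) = 88663/9102 ≈ 9.7410)
-5522 + (((-129 + 120)**2 + 155633) + q) = -5522 + (((-129 + 120)**2 + 155633) + 88663/9102) = -5522 + (((-9)**2 + 155633) + 88663/9102) = -5522 + ((81 + 155633) + 88663/9102) = -5522 + (155714 + 88663/9102) = -5522 + 1417397491/9102 = 1367136247/9102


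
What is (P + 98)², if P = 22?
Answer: 14400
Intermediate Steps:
(P + 98)² = (22 + 98)² = 120² = 14400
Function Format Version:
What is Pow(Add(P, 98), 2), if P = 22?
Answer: 14400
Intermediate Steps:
Pow(Add(P, 98), 2) = Pow(Add(22, 98), 2) = Pow(120, 2) = 14400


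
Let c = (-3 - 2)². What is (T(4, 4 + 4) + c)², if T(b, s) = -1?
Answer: 576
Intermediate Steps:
c = 25 (c = (-5)² = 25)
(T(4, 4 + 4) + c)² = (-1 + 25)² = 24² = 576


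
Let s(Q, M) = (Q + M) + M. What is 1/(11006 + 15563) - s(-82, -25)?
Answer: 3507109/26569 ≈ 132.00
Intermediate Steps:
s(Q, M) = Q + 2*M (s(Q, M) = (M + Q) + M = Q + 2*M)
1/(11006 + 15563) - s(-82, -25) = 1/(11006 + 15563) - (-82 + 2*(-25)) = 1/26569 - (-82 - 50) = 1/26569 - 1*(-132) = 1/26569 + 132 = 3507109/26569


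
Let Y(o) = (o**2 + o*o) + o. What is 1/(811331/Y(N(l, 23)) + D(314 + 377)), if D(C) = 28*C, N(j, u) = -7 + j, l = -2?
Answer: 153/3771575 ≈ 4.0567e-5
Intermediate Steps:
Y(o) = o + 2*o**2 (Y(o) = (o**2 + o**2) + o = 2*o**2 + o = o + 2*o**2)
1/(811331/Y(N(l, 23)) + D(314 + 377)) = 1/(811331/(((-7 - 2)*(1 + 2*(-7 - 2)))) + 28*(314 + 377)) = 1/(811331/((-9*(1 + 2*(-9)))) + 28*691) = 1/(811331/((-9*(1 - 18))) + 19348) = 1/(811331/((-9*(-17))) + 19348) = 1/(811331/153 + 19348) = 1/(3771575/153) = 153/3771575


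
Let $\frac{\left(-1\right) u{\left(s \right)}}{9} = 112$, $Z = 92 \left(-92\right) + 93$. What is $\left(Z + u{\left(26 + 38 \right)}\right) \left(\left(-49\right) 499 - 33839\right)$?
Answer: $546701910$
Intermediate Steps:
$Z = -8371$ ($Z = -8464 + 93 = -8371$)
$u{\left(s \right)} = -1008$ ($u{\left(s \right)} = \left(-9\right) 112 = -1008$)
$\left(Z + u{\left(26 + 38 \right)}\right) \left(\left(-49\right) 499 - 33839\right) = \left(-8371 - 1008\right) \left(\left(-49\right) 499 - 33839\right) = - 9379 \left(-24451 - 33839\right) = \left(-9379\right) \left(-58290\right) = 546701910$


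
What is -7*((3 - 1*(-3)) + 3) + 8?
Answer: -55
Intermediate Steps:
-7*((3 - 1*(-3)) + 3) + 8 = -7*((3 + 3) + 3) + 8 = -7*(6 + 3) + 8 = -7*9 + 8 = -63 + 8 = -55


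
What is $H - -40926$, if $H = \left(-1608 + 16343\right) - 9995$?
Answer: $45666$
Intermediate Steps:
$H = 4740$ ($H = 14735 - 9995 = 4740$)
$H - -40926 = 4740 - -40926 = 4740 + 40926 = 45666$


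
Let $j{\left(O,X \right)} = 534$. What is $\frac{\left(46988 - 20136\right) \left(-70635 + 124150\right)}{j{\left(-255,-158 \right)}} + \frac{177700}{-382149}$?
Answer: $\frac{91523700300070}{34011261} \approx 2.691 \cdot 10^{6}$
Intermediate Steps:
$\frac{\left(46988 - 20136\right) \left(-70635 + 124150\right)}{j{\left(-255,-158 \right)}} + \frac{177700}{-382149} = \frac{\left(46988 - 20136\right) \left(-70635 + 124150\right)}{534} + \frac{177700}{-382149} = 26852 \cdot 53515 \cdot \frac{1}{534} + 177700 \left(- \frac{1}{382149}\right) = 1436984780 \cdot \frac{1}{534} - \frac{177700}{382149} = \frac{718492390}{267} - \frac{177700}{382149} = \frac{91523700300070}{34011261}$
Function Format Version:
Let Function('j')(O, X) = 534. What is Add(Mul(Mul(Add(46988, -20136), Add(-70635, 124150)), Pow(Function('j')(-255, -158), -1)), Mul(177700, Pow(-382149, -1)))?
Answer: Rational(91523700300070, 34011261) ≈ 2.6910e+6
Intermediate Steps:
Add(Mul(Mul(Add(46988, -20136), Add(-70635, 124150)), Pow(Function('j')(-255, -158), -1)), Mul(177700, Pow(-382149, -1))) = Add(Mul(Mul(Add(46988, -20136), Add(-70635, 124150)), Pow(534, -1)), Mul(177700, Pow(-382149, -1))) = Add(Mul(Mul(26852, 53515), Rational(1, 534)), Mul(177700, Rational(-1, 382149))) = Add(Mul(1436984780, Rational(1, 534)), Rational(-177700, 382149)) = Add(Rational(718492390, 267), Rational(-177700, 382149)) = Rational(91523700300070, 34011261)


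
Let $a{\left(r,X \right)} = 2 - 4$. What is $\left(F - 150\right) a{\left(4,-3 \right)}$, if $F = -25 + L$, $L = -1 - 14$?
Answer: $380$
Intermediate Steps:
$a{\left(r,X \right)} = -2$ ($a{\left(r,X \right)} = 2 - 4 = -2$)
$L = -15$ ($L = -1 - 14 = -15$)
$F = -40$ ($F = -25 - 15 = -40$)
$\left(F - 150\right) a{\left(4,-3 \right)} = \left(-40 - 150\right) \left(-2\right) = \left(-190\right) \left(-2\right) = 380$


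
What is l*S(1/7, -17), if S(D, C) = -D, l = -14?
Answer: 2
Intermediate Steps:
l*S(1/7, -17) = -(-14)/7 = -14*(-⅐) = 2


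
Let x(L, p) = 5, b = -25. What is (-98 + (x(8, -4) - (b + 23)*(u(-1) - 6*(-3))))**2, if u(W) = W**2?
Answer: 3025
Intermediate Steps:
(-98 + (x(8, -4) - (b + 23)*(u(-1) - 6*(-3))))**2 = (-98 + (5 - (-25 + 23)*((-1)**2 - 6*(-3))))**2 = (-98 + (5 - (-2)*(1 + 18)))**2 = (-98 + (5 - (-2)*19))**2 = (-98 + (5 - 1*(-38)))**2 = (-98 + (5 + 38))**2 = (-98 + 43)**2 = (-55)**2 = 3025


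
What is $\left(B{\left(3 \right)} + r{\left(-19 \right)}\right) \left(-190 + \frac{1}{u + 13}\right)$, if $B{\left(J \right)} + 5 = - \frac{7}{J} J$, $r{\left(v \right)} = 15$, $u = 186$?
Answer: $- \frac{113427}{199} \approx -569.99$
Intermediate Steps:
$B{\left(J \right)} = -12$ ($B{\left(J \right)} = -5 + - \frac{7}{J} J = -5 - 7 = -12$)
$\left(B{\left(3 \right)} + r{\left(-19 \right)}\right) \left(-190 + \frac{1}{u + 13}\right) = \left(-12 + 15\right) \left(-190 + \frac{1}{186 + 13}\right) = 3 \left(-190 + \frac{1}{199}\right) = 3 \left(- \frac{37809}{199}\right) = - \frac{113427}{199}$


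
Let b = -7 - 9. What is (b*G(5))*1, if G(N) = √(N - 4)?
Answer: -16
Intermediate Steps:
G(N) = √(-4 + N)
b = -16
(b*G(5))*1 = -16*√(-4 + 5)*1 = -16*√1*1 = -16*1*1 = -16*1 = -16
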